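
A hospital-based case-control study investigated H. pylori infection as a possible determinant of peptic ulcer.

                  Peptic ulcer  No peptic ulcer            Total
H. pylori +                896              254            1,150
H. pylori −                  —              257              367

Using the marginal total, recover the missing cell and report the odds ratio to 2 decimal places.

8.24

The missing cell is in the unexposed row: 367 − 257 = 110.
So a = 896, b = 254, c = 110, d = 257.
OR = (a·d)/(b·c) = (896 × 257) / (254 × 110) = 230272 / 27940 = 8.24166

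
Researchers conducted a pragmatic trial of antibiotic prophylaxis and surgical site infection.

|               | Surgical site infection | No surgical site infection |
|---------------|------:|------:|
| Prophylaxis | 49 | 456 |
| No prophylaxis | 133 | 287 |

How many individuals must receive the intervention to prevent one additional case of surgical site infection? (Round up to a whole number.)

Risk in treated group = 49/505 = 0.09703; risk in control = 133/420 = 0.31667.
Absolute risk reduction = 0.31667 − 0.09703 = 0.21964
NNT = 1 / ARR = 1 / 0.21964 = 4.553 → round up → 5

5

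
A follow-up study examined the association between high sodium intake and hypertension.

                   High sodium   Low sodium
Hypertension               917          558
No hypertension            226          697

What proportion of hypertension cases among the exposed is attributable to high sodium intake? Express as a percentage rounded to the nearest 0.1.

Reading the table with exposure as columns: a = 917 (High sodium, case), b = 226 (High sodium, non-case), c = 558 (Low sodium, case), d = 697.
Risk in exposed = 917/1143 = 0.80227; risk in unexposed = 558/1255 = 0.44462.
RR = 0.80227/0.44462 = 1.80440
AR% = (RR − 1)/RR × 100 = (1.80440 − 1)/1.80440 × 100 = 44.5799%

44.6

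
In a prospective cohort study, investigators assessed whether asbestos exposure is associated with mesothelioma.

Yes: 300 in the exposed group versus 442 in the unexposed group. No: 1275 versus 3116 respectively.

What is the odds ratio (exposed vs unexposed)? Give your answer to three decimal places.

From the description: a = 300, b = 1275, c = 442, d = 3116.
OR = (a·d)/(b·c) = (300 × 3116) / (1275 × 442) = 934800 / 563550 = 1.65877
The odds of mesothelioma are about 1.66 times as high in the exposed group.

1.659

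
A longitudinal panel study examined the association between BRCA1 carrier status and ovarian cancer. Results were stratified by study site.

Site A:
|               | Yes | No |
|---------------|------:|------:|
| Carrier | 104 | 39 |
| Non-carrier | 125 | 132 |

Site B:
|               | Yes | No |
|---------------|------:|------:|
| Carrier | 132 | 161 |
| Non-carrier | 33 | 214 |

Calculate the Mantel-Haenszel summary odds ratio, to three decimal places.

3.933

OR_MH = Σ(aᵢdᵢ/nᵢ) / Σ(bᵢcᵢ/nᵢ), where nᵢ is the stratum total.
Stratum 1 (Site A): n = 400; a·d/n = 104·132/400 = 34.3200; b·c/n = 39·125/400 = 12.1875
Stratum 2 (Site B): n = 540; a·d/n = 132·214/540 = 52.3111; b·c/n = 161·33/540 = 9.8389
OR_MH = (34.3200 + 52.3111) / (12.1875 + 9.8389) = 86.6311 / 22.0264 = 3.93306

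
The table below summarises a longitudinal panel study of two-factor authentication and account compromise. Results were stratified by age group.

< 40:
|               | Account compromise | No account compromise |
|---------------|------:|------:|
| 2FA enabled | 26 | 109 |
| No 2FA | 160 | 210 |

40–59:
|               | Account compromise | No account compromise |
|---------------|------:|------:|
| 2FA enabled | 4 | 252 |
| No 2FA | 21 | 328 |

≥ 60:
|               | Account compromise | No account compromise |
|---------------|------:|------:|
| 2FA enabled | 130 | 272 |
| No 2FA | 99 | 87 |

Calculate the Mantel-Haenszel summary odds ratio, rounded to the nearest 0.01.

0.36

OR_MH = Σ(aᵢdᵢ/nᵢ) / Σ(bᵢcᵢ/nᵢ), where nᵢ is the stratum total.
Stratum 1 (< 40): n = 505; a·d/n = 26·210/505 = 10.8119; b·c/n = 109·160/505 = 34.5347
Stratum 2 (40–59): n = 605; a·d/n = 4·328/605 = 2.1686; b·c/n = 252·21/605 = 8.7471
Stratum 3 (≥ 60): n = 588; a·d/n = 130·87/588 = 19.2347; b·c/n = 272·99/588 = 45.7959
OR_MH = (10.8119 + 2.1686 + 19.2347) / (34.5347 + 8.7471 + 45.7959) = 32.2152 / 89.0777 = 0.36165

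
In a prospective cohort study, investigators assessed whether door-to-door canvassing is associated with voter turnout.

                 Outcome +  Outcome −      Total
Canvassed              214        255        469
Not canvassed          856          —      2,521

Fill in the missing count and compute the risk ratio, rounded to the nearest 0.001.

The missing cell is in the unexposed row: 2521 − 856 = 1665.
So a = 214, b = 255, c = 856, d = 1665.
RR = [a/(a+b)] / [c/(c+d)] = (214/469) / (856/2521) = 0.45629/0.33955 = 1.34382

1.344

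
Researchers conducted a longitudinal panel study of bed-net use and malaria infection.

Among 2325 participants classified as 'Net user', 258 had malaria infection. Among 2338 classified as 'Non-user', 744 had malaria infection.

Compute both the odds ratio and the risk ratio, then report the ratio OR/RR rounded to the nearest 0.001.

0.767

From the description: a = 258, b = 2067, c = 744, d = 1594.
OR = (258·1594)/(2067·744) = 411252/1537848 = 0.26742
Risk in exposed = 258/2325 = 0.11097; risk in unexposed = 744/2338 = 0.31822; RR = 0.34871
OR/RR = 0.26742 / 0.34871 = 0.76688
The outcome is not rare, so the OR lies further from 1 than the RR.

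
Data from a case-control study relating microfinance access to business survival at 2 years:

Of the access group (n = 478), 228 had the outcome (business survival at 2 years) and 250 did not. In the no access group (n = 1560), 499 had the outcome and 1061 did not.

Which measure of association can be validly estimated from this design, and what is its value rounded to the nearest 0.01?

1.94

From the description: a = 228, b = 250, c = 499, d = 1061.
This is a case-control study: participants were sampled on outcome status, so risks in the source population cannot be estimated directly — relative risk is not valid here. The odds ratio is the appropriate measure.
OR = (a·d)/(b·c) = (228 × 1061) / (250 × 499) = 241908 / 124750 = 1.93914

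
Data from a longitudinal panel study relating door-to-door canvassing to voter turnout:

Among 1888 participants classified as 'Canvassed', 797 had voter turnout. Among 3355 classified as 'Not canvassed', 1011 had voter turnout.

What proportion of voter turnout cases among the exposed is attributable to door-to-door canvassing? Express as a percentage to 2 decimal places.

28.62

From the description: a = 797, b = 1091, c = 1011, d = 2344.
Risk in exposed = 797/1888 = 0.42214; risk in unexposed = 1011/3355 = 0.30134.
RR = 0.42214/0.30134 = 1.40087
AR% = (RR − 1)/RR × 100 = (1.40087 − 1)/1.40087 × 100 = 28.6158%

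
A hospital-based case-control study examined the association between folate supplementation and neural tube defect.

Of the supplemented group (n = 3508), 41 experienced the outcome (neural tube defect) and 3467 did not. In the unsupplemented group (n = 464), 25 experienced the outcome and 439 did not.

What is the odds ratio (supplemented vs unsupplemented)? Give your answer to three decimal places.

0.208

From the description: a = 41, b = 3467, c = 25, d = 439.
OR = (a·d)/(b·c) = (41 × 439) / (3467 × 25) = 17999 / 86675 = 0.20766
Exposure is associated with lower odds of neural tube defect (OR = 0.21 < 1).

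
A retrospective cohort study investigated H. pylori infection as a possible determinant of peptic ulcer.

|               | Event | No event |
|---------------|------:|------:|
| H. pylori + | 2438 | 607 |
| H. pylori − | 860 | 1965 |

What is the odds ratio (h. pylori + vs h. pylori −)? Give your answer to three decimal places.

9.177

Cells: a = 2438, b = 607, c = 860, d = 1965.
OR = (a·d)/(b·c) = (2438 × 1965) / (607 × 860) = 4790670 / 522020 = 9.17718
The odds of peptic ulcer are about 9.18 times as high in the h. pylori + group.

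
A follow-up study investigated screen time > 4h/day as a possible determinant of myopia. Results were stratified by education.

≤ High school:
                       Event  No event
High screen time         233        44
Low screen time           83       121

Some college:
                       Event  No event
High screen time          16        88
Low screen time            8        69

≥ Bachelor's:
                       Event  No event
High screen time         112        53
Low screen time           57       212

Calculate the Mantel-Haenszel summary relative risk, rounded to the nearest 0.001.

2.363

RR_MH = Σ(aᵢ·n₀ᵢ/nᵢ) / Σ(cᵢ·n₁ᵢ/nᵢ), with n₁ᵢ = aᵢ+bᵢ (exposed), n₀ᵢ = cᵢ+dᵢ (unexposed), nᵢ = n₁ᵢ+n₀ᵢ.
Stratum 1 (≤ High school): n₁ = 277, n₀ = 204, n = 481; a·n₀/n = 233·204/481 = 98.8191; c·n₁/n = 83·277/481 = 47.7983
Stratum 2 (Some college): n₁ = 104, n₀ = 77, n = 181; a·n₀/n = 16·77/181 = 6.8066; c·n₁/n = 8·104/181 = 4.5967
Stratum 3 (≥ Bachelor's): n₁ = 165, n₀ = 269, n = 434; a·n₀/n = 112·269/434 = 69.4194; c·n₁/n = 57·165/434 = 21.6705
RR_MH = (98.8191 + 6.8066 + 69.4194) / (47.7983 + 4.5967 + 21.6705) = 175.0451 / 74.0655 = 2.36338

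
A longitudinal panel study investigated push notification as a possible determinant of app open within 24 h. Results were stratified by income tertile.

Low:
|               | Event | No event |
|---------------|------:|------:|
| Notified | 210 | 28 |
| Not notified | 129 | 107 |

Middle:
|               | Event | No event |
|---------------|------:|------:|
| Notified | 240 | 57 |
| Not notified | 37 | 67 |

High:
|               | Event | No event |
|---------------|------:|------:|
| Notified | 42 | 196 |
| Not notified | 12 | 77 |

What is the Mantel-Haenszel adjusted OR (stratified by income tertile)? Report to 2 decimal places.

4.85

OR_MH = Σ(aᵢdᵢ/nᵢ) / Σ(bᵢcᵢ/nᵢ), where nᵢ is the stratum total.
Stratum 1 (Low): n = 474; a·d/n = 210·107/474 = 47.4051; b·c/n = 28·129/474 = 7.6203
Stratum 2 (Middle): n = 401; a·d/n = 240·67/401 = 40.0998; b·c/n = 57·37/401 = 5.2594
Stratum 3 (High): n = 327; a·d/n = 42·77/327 = 9.8899; b·c/n = 196·12/327 = 7.1927
OR_MH = (47.4051 + 40.0998 + 9.8899) / (7.6203 + 5.2594 + 7.1927) = 97.3947 / 20.0723 = 4.85220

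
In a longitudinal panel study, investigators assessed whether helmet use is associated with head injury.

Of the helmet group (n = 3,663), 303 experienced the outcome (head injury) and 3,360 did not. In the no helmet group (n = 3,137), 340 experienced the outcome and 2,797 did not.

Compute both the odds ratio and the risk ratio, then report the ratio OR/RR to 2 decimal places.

0.97

From the description: a = 303, b = 3360, c = 340, d = 2797.
OR = (303·2797)/(3360·340) = 847491/1142400 = 0.74185
Risk in exposed = 303/3663 = 0.08272; risk in unexposed = 340/3137 = 0.10838; RR = 0.76321
OR/RR = 0.74185 / 0.76321 = 0.97202
The outcome is not rare, so the OR lies further from 1 than the RR.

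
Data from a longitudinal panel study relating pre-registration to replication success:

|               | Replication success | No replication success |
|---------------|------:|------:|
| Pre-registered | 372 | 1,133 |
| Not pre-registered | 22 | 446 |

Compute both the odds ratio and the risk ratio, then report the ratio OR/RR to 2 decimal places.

Cells: a = 372, b = 1133, c = 22, d = 446.
OR = (372·446)/(1133·22) = 165912/24926 = 6.65618
Risk in exposed = 372/1505 = 0.24718; risk in unexposed = 22/468 = 0.04701; RR = 5.25811
OR/RR = 6.65618 / 5.25811 = 1.26589
The outcome is not rare, so the OR lies further from 1 than the RR.

1.27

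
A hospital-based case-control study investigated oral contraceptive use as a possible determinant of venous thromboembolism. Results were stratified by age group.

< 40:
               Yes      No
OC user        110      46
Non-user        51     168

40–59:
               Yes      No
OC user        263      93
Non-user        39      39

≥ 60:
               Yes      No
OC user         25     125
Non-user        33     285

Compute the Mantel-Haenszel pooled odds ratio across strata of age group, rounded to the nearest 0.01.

3.76

OR_MH = Σ(aᵢdᵢ/nᵢ) / Σ(bᵢcᵢ/nᵢ), where nᵢ is the stratum total.
Stratum 1 (< 40): n = 375; a·d/n = 110·168/375 = 49.2800; b·c/n = 46·51/375 = 6.2560
Stratum 2 (40–59): n = 434; a·d/n = 263·39/434 = 23.6336; b·c/n = 93·39/434 = 8.3571
Stratum 3 (≥ 60): n = 468; a·d/n = 25·285/468 = 15.2244; b·c/n = 125·33/468 = 8.8141
OR_MH = (49.2800 + 23.6336 + 15.2244) / (6.2560 + 8.3571 + 8.8141) = 88.1380 / 23.4272 = 3.76220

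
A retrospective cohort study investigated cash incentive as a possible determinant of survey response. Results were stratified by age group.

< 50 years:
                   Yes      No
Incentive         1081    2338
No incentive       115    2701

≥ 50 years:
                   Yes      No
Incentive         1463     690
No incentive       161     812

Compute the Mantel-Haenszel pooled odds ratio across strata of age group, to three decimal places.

10.785

OR_MH = Σ(aᵢdᵢ/nᵢ) / Σ(bᵢcᵢ/nᵢ), where nᵢ is the stratum total.
Stratum 1 (< 50 years): n = 6235; a·d/n = 1081·2701/6235 = 468.2889; b·c/n = 2338·115/6235 = 43.1227
Stratum 2 (≥ 50 years): n = 3126; a·d/n = 1463·812/3126 = 380.0243; b·c/n = 690·161/3126 = 35.5374
OR_MH = (468.2889 + 380.0243) / (43.1227 + 35.5374) = 848.3132 / 78.6601 = 10.78454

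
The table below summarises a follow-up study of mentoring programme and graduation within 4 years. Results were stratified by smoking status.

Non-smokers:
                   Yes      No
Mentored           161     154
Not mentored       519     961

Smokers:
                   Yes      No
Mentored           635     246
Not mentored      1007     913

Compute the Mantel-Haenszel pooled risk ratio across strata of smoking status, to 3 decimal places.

1.393

RR_MH = Σ(aᵢ·n₀ᵢ/nᵢ) / Σ(cᵢ·n₁ᵢ/nᵢ), with n₁ᵢ = aᵢ+bᵢ (exposed), n₀ᵢ = cᵢ+dᵢ (unexposed), nᵢ = n₁ᵢ+n₀ᵢ.
Stratum 1 (Non-smokers): n₁ = 315, n₀ = 1480, n = 1795; a·n₀/n = 161·1480/1795 = 132.7465; c·n₁/n = 519·315/1795 = 91.0780
Stratum 2 (Smokers): n₁ = 881, n₀ = 1920, n = 2801; a·n₀/n = 635·1920/2801 = 435.2731; c·n₁/n = 1007·881/2801 = 316.7322
RR_MH = (132.7465 + 435.2731) / (91.0780 + 316.7322) = 568.0196 / 407.8102 = 1.39285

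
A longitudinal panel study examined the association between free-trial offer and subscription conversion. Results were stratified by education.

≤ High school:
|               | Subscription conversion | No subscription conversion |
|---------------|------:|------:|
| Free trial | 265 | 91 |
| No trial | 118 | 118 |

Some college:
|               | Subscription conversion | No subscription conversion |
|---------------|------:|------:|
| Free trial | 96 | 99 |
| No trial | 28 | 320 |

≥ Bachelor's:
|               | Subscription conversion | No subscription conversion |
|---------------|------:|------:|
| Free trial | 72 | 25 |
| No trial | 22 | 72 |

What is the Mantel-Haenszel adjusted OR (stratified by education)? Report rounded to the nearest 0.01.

OR_MH = Σ(aᵢdᵢ/nᵢ) / Σ(bᵢcᵢ/nᵢ), where nᵢ is the stratum total.
Stratum 1 (≤ High school): n = 592; a·d/n = 265·118/592 = 52.8209; b·c/n = 91·118/592 = 18.1385
Stratum 2 (Some college): n = 543; a·d/n = 96·320/543 = 56.5746; b·c/n = 99·28/543 = 5.1050
Stratum 3 (≥ Bachelor's): n = 191; a·d/n = 72·72/191 = 27.1414; b·c/n = 25·22/191 = 2.8796
OR_MH = (52.8209 + 56.5746 + 27.1414) / (18.1385 + 5.1050 + 2.8796) = 136.5369 / 26.1231 = 5.22668

5.23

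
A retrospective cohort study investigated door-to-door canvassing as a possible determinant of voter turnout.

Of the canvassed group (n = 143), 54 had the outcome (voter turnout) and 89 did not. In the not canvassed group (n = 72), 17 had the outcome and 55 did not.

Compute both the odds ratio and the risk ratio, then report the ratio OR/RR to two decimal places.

From the description: a = 54, b = 89, c = 17, d = 55.
OR = (54·55)/(89·17) = 2970/1513 = 1.96299
Risk in exposed = 54/143 = 0.37762; risk in unexposed = 17/72 = 0.23611; RR = 1.59934
OR/RR = 1.96299 / 1.59934 = 1.22737
The outcome is not rare, so the OR lies further from 1 than the RR.

1.23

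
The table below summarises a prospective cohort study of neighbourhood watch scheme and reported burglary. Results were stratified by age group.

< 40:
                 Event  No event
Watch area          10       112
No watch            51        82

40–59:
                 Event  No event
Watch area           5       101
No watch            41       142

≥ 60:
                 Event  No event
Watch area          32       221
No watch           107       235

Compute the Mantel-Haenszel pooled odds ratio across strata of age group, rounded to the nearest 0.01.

0.24

OR_MH = Σ(aᵢdᵢ/nᵢ) / Σ(bᵢcᵢ/nᵢ), where nᵢ is the stratum total.
Stratum 1 (< 40): n = 255; a·d/n = 10·82/255 = 3.2157; b·c/n = 112·51/255 = 22.4000
Stratum 2 (40–59): n = 289; a·d/n = 5·142/289 = 2.4567; b·c/n = 101·41/289 = 14.3287
Stratum 3 (≥ 60): n = 595; a·d/n = 32·235/595 = 12.6387; b·c/n = 221·107/595 = 39.7429
OR_MH = (3.2157 + 2.4567 + 12.6387) / (22.4000 + 14.3287 + 39.7429) = 18.3111 / 76.4716 = 0.23945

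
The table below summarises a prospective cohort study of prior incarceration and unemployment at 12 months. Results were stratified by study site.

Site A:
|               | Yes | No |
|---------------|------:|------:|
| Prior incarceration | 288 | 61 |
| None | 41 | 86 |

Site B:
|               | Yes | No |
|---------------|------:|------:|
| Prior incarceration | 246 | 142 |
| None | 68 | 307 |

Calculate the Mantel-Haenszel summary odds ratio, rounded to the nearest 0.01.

8.43

OR_MH = Σ(aᵢdᵢ/nᵢ) / Σ(bᵢcᵢ/nᵢ), where nᵢ is the stratum total.
Stratum 1 (Site A): n = 476; a·d/n = 288·86/476 = 52.0336; b·c/n = 61·41/476 = 5.2542
Stratum 2 (Site B): n = 763; a·d/n = 246·307/763 = 98.9803; b·c/n = 142·68/763 = 12.6553
OR_MH = (52.0336 + 98.9803) / (5.2542 + 12.6553) = 151.0140 / 17.9095 = 8.43205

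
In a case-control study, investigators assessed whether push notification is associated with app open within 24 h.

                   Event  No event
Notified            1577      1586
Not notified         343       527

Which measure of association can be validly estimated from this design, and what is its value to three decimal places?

1.528

Cells: a = 1577, b = 1586, c = 343, d = 527.
This is a case-control study: participants were sampled on outcome status, so risks in the source population cannot be estimated directly — relative risk is not valid here. The odds ratio is the appropriate measure.
OR = (a·d)/(b·c) = (1577 × 527) / (1586 × 343) = 831079 / 543998 = 1.52772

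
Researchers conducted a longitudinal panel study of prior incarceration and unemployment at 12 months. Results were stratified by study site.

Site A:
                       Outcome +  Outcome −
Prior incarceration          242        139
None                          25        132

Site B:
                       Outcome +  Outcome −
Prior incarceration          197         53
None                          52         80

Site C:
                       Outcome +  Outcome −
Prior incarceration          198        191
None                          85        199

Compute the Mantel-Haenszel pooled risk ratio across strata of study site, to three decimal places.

RR_MH = Σ(aᵢ·n₀ᵢ/nᵢ) / Σ(cᵢ·n₁ᵢ/nᵢ), with n₁ᵢ = aᵢ+bᵢ (exposed), n₀ᵢ = cᵢ+dᵢ (unexposed), nᵢ = n₁ᵢ+n₀ᵢ.
Stratum 1 (Site A): n₁ = 381, n₀ = 157, n = 538; a·n₀/n = 242·157/538 = 70.6208; c·n₁/n = 25·381/538 = 17.7045
Stratum 2 (Site B): n₁ = 250, n₀ = 132, n = 382; a·n₀/n = 197·132/382 = 68.0733; c·n₁/n = 52·250/382 = 34.0314
Stratum 3 (Site C): n₁ = 389, n₀ = 284, n = 673; a·n₀/n = 198·284/673 = 83.5542; c·n₁/n = 85·389/673 = 49.1308
RR_MH = (70.6208 + 68.0733 + 83.5542) / (17.7045 + 34.0314 + 49.1308) = 222.2484 / 100.8666 = 2.20339

2.203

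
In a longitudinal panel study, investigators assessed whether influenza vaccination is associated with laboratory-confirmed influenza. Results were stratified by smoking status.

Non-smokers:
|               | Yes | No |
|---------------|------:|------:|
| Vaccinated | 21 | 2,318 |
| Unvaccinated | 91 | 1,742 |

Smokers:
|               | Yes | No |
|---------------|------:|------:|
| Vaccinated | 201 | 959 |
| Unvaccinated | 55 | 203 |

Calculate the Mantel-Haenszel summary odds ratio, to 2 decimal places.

0.43

OR_MH = Σ(aᵢdᵢ/nᵢ) / Σ(bᵢcᵢ/nᵢ), where nᵢ is the stratum total.
Stratum 1 (Non-smokers): n = 4172; a·d/n = 21·1742/4172 = 8.7685; b·c/n = 2318·91/4172 = 50.5604
Stratum 2 (Smokers): n = 1418; a·d/n = 201·203/1418 = 28.7750; b·c/n = 959·55/1418 = 37.1968
OR_MH = (8.7685 + 28.7750) / (50.5604 + 37.1968) = 37.5435 / 87.7572 = 0.42781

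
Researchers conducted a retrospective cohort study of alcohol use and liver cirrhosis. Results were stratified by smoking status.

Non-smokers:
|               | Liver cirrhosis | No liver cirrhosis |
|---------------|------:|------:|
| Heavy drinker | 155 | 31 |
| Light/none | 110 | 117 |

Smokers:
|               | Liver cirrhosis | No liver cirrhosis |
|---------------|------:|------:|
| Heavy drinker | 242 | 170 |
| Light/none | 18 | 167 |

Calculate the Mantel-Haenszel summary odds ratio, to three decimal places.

8.340

OR_MH = Σ(aᵢdᵢ/nᵢ) / Σ(bᵢcᵢ/nᵢ), where nᵢ is the stratum total.
Stratum 1 (Non-smokers): n = 413; a·d/n = 155·117/413 = 43.9104; b·c/n = 31·110/413 = 8.2567
Stratum 2 (Smokers): n = 597; a·d/n = 242·167/597 = 67.6951; b·c/n = 170·18/597 = 5.1256
OR_MH = (43.9104 + 67.6951) / (8.2567 + 5.1256) = 111.6056 / 13.3823 = 8.33980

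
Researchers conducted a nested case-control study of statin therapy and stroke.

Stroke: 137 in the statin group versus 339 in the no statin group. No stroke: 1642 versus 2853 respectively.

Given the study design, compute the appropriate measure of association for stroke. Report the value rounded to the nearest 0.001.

0.702

From the description: a = 137, b = 1642, c = 339, d = 2853.
This is a nested case-control study: participants were sampled on outcome status, so risks in the source population cannot be estimated directly — relative risk is not valid here. The odds ratio is the appropriate measure.
OR = (a·d)/(b·c) = (137 × 2853) / (1642 × 339) = 390861 / 556638 = 0.70218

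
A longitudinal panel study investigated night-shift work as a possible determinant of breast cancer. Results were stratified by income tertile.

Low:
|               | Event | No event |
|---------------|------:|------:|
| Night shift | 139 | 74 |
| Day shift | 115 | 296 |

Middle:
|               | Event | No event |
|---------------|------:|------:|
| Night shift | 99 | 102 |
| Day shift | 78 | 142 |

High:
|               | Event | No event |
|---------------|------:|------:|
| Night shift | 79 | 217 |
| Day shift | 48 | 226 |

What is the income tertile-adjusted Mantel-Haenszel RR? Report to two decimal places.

RR_MH = Σ(aᵢ·n₀ᵢ/nᵢ) / Σ(cᵢ·n₁ᵢ/nᵢ), with n₁ᵢ = aᵢ+bᵢ (exposed), n₀ᵢ = cᵢ+dᵢ (unexposed), nᵢ = n₁ᵢ+n₀ᵢ.
Stratum 1 (Low): n₁ = 213, n₀ = 411, n = 624; a·n₀/n = 139·411/624 = 91.5529; c·n₁/n = 115·213/624 = 39.2548
Stratum 2 (Middle): n₁ = 201, n₀ = 220, n = 421; a·n₀/n = 99·220/421 = 51.7340; c·n₁/n = 78·201/421 = 37.2399
Stratum 3 (High): n₁ = 296, n₀ = 274, n = 570; a·n₀/n = 79·274/570 = 37.9754; c·n₁/n = 48·296/570 = 24.9263
RR_MH = (91.5529 + 51.7340 + 37.9754) / (39.2548 + 37.2399 + 24.9263) = 181.2623 / 101.4210 = 1.78723

1.79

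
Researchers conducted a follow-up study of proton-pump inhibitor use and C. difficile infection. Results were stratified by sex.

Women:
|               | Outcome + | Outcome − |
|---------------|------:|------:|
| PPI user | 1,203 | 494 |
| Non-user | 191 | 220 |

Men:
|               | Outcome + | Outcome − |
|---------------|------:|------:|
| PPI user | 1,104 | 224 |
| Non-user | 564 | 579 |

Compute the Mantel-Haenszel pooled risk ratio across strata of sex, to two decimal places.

RR_MH = Σ(aᵢ·n₀ᵢ/nᵢ) / Σ(cᵢ·n₁ᵢ/nᵢ), with n₁ᵢ = aᵢ+bᵢ (exposed), n₀ᵢ = cᵢ+dᵢ (unexposed), nᵢ = n₁ᵢ+n₀ᵢ.
Stratum 1 (Women): n₁ = 1697, n₀ = 411, n = 2108; a·n₀/n = 1203·411/2108 = 234.5508; c·n₁/n = 191·1697/2108 = 153.7604
Stratum 2 (Men): n₁ = 1328, n₀ = 1143, n = 2471; a·n₀/n = 1104·1143/2471 = 510.6726; c·n₁/n = 564·1328/2471 = 303.1129
RR_MH = (234.5508 + 510.6726) / (153.7604 + 303.1129) = 745.2234 / 456.8733 = 1.63114

1.63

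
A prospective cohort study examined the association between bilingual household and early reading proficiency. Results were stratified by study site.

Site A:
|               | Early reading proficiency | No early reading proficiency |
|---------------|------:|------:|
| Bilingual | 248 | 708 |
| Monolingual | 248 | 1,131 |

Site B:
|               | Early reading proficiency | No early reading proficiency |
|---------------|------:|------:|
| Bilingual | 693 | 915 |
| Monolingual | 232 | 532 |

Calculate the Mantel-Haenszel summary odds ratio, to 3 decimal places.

OR_MH = Σ(aᵢdᵢ/nᵢ) / Σ(bᵢcᵢ/nᵢ), where nᵢ is the stratum total.
Stratum 1 (Site A): n = 2335; a·d/n = 248·1131/2335 = 120.1233; b·c/n = 708·248/2335 = 75.1966
Stratum 2 (Site B): n = 2372; a·d/n = 693·532/2372 = 155.4283; b·c/n = 915·232/2372 = 89.4941
OR_MH = (120.1233 + 155.4283) / (75.1966 + 89.4941) = 275.5517 / 164.6907 = 1.67315

1.673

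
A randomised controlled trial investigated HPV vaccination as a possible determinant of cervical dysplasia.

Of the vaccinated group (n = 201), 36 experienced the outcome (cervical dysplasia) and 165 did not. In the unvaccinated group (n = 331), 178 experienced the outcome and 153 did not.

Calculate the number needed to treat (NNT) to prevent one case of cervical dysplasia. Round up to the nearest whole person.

3

Risk in treated group = 36/201 = 0.17910; risk in control = 178/331 = 0.53776.
Absolute risk reduction = 0.53776 − 0.17910 = 0.35866
NNT = 1 / ARR = 1 / 0.35866 = 2.788 → round up → 3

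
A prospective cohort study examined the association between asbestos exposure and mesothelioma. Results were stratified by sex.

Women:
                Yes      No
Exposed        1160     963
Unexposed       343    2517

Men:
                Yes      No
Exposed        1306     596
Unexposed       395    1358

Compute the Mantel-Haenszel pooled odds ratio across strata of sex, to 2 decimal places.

OR_MH = Σ(aᵢdᵢ/nᵢ) / Σ(bᵢcᵢ/nᵢ), where nᵢ is the stratum total.
Stratum 1 (Women): n = 4983; a·d/n = 1160·2517/4983 = 585.9362; b·c/n = 963·343/4983 = 66.2872
Stratum 2 (Men): n = 3655; a·d/n = 1306·1358/3655 = 485.2389; b·c/n = 596·395/3655 = 64.4104
OR_MH = (585.9362 + 485.2389) / (66.2872 + 64.4104) = 1071.1750 / 130.6976 = 8.19583

8.20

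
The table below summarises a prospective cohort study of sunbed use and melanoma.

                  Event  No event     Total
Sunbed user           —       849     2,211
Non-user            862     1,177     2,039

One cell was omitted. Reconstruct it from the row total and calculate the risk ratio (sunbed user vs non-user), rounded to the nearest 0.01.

The missing cell is in the exposed row: 2211 − 849 = 1362.
So a = 1362, b = 849, c = 862, d = 1177.
RR = [a/(a+b)] / [c/(c+d)] = (1362/2211) / (862/2039) = 0.61601/0.42276 = 1.45713

1.46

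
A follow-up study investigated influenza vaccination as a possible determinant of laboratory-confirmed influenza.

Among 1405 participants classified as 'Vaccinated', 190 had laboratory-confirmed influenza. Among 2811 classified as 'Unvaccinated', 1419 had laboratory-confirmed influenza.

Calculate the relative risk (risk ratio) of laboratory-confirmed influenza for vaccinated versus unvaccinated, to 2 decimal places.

From the description: a = 190, b = 1215, c = 1419, d = 1392.
Risk in exposed = 190/1405 = 0.13523; risk in unexposed = 1419/2811 = 0.50480.
RR = 0.13523 / 0.50480 = 0.26789
The risk is 73% lower among the exposed than among the unexposed.

0.27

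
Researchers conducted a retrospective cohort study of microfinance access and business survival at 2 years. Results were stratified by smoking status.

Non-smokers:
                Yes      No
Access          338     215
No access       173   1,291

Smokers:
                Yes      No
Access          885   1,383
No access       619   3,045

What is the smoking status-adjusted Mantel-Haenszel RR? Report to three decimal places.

2.788

RR_MH = Σ(aᵢ·n₀ᵢ/nᵢ) / Σ(cᵢ·n₁ᵢ/nᵢ), with n₁ᵢ = aᵢ+bᵢ (exposed), n₀ᵢ = cᵢ+dᵢ (unexposed), nᵢ = n₁ᵢ+n₀ᵢ.
Stratum 1 (Non-smokers): n₁ = 553, n₀ = 1464, n = 2017; a·n₀/n = 338·1464/2017 = 245.3307; c·n₁/n = 173·553/2017 = 47.4313
Stratum 2 (Smokers): n₁ = 2268, n₀ = 3664, n = 5932; a·n₀/n = 885·3664/5932 = 546.6352; c·n₁/n = 619·2268/5932 = 236.6642
RR_MH = (245.3307 + 546.6352) / (47.4313 + 236.6642) = 791.9659 / 284.0955 = 2.78767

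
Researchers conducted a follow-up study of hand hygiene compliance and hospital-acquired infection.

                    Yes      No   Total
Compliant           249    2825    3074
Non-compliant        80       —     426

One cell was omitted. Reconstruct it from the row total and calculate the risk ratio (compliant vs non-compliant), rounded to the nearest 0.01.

0.43

The missing cell is in the unexposed row: 426 − 80 = 346.
So a = 249, b = 2825, c = 80, d = 346.
RR = [a/(a+b)] / [c/(c+d)] = (249/3074) / (80/426) = 0.08100/0.18779 = 0.43134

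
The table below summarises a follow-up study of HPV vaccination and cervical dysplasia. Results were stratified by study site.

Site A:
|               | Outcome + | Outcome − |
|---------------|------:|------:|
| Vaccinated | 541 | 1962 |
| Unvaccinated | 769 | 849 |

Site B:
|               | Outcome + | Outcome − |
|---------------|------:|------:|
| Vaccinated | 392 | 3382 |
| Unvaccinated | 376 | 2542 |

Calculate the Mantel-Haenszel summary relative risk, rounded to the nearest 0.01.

0.56

RR_MH = Σ(aᵢ·n₀ᵢ/nᵢ) / Σ(cᵢ·n₁ᵢ/nᵢ), with n₁ᵢ = aᵢ+bᵢ (exposed), n₀ᵢ = cᵢ+dᵢ (unexposed), nᵢ = n₁ᵢ+n₀ᵢ.
Stratum 1 (Site A): n₁ = 2503, n₀ = 1618, n = 4121; a·n₀/n = 541·1618/4121 = 212.4091; c·n₁/n = 769·2503/4121 = 467.0728
Stratum 2 (Site B): n₁ = 3774, n₀ = 2918, n = 6692; a·n₀/n = 392·2918/6692 = 170.9289; c·n₁/n = 376·3774/6692 = 212.0478
RR_MH = (212.4091 + 170.9289) / (467.0728 + 212.0478) = 383.3380 / 679.1206 = 0.56446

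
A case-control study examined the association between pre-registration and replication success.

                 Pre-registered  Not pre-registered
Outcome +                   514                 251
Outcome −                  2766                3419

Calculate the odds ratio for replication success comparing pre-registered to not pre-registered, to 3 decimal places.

2.531

Reading the table with exposure as columns: a = 514 (Pre-registered, case), b = 2766 (Pre-registered, non-case), c = 251 (Not pre-registered, case), d = 3419.
OR = (a·d)/(b·c) = (514 × 3419) / (2766 × 251) = 1757366 / 694266 = 2.53126
The odds of replication success are about 2.53 times as high in the pre-registered group.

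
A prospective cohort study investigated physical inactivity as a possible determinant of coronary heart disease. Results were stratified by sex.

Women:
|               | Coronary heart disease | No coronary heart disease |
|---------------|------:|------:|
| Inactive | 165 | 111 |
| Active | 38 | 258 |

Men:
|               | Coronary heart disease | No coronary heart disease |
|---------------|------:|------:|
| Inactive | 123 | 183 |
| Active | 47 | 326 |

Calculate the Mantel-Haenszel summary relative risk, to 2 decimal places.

3.87

RR_MH = Σ(aᵢ·n₀ᵢ/nᵢ) / Σ(cᵢ·n₁ᵢ/nᵢ), with n₁ᵢ = aᵢ+bᵢ (exposed), n₀ᵢ = cᵢ+dᵢ (unexposed), nᵢ = n₁ᵢ+n₀ᵢ.
Stratum 1 (Women): n₁ = 276, n₀ = 296, n = 572; a·n₀/n = 165·296/572 = 85.3846; c·n₁/n = 38·276/572 = 18.3357
Stratum 2 (Men): n₁ = 306, n₀ = 373, n = 679; a·n₀/n = 123·373/679 = 67.5685; c·n₁/n = 47·306/679 = 21.1811
RR_MH = (85.3846 + 67.5685) / (18.3357 + 21.1811) = 152.9531 / 39.5168 = 3.87058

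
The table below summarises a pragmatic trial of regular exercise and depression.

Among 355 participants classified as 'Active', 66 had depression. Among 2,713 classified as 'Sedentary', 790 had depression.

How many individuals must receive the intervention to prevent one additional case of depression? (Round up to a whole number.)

10

Risk in treated group = 66/355 = 0.18592; risk in control = 790/2713 = 0.29119.
Absolute risk reduction = 0.29119 − 0.18592 = 0.10528
NNT = 1 / ARR = 1 / 0.10528 = 9.499 → round up → 10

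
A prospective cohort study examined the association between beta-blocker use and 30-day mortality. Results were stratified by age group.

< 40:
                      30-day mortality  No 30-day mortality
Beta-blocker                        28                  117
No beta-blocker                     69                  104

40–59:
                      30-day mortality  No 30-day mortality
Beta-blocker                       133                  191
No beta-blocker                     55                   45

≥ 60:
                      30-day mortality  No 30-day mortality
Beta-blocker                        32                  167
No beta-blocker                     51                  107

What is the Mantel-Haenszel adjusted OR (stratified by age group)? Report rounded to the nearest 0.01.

OR_MH = Σ(aᵢdᵢ/nᵢ) / Σ(bᵢcᵢ/nᵢ), where nᵢ is the stratum total.
Stratum 1 (< 40): n = 318; a·d/n = 28·104/318 = 9.1572; b·c/n = 117·69/318 = 25.3868
Stratum 2 (40–59): n = 424; a·d/n = 133·45/424 = 14.1156; b·c/n = 191·55/424 = 24.7759
Stratum 3 (≥ 60): n = 357; a·d/n = 32·107/357 = 9.5910; b·c/n = 167·51/357 = 23.8571
OR_MH = (9.1572 + 14.1156 + 9.5910) / (25.3868 + 24.7759 + 23.8571) = 32.8638 / 74.0199 = 0.44399

0.44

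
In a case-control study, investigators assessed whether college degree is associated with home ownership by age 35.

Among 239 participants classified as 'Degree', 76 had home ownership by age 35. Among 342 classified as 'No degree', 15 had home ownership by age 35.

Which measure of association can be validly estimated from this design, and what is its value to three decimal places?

From the description: a = 76, b = 163, c = 15, d = 327.
This is a case-control study: participants were sampled on outcome status, so risks in the source population cannot be estimated directly — relative risk is not valid here. The odds ratio is the appropriate measure.
OR = (a·d)/(b·c) = (76 × 327) / (163 × 15) = 24852 / 2445 = 10.16442

10.164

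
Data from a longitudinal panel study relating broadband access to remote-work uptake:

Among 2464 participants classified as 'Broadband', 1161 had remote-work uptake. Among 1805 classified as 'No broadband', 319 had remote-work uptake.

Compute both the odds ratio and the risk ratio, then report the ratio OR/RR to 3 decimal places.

1.557

From the description: a = 1161, b = 1303, c = 319, d = 1486.
OR = (1161·1486)/(1303·319) = 1725246/415657 = 4.15065
Risk in exposed = 1161/2464 = 0.47119; risk in unexposed = 319/1805 = 0.17673; RR = 2.66611
OR/RR = 4.15065 / 2.66611 = 1.55682
The outcome is not rare, so the OR lies further from 1 than the RR.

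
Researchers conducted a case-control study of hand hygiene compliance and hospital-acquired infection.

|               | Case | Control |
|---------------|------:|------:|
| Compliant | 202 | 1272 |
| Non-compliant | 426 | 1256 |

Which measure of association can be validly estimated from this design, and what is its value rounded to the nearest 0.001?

0.468

Cells: a = 202, b = 1272, c = 426, d = 1256.
This is a case-control study: participants were sampled on outcome status, so risks in the source population cannot be estimated directly — relative risk is not valid here. The odds ratio is the appropriate measure.
OR = (a·d)/(b·c) = (202 × 1256) / (1272 × 426) = 253712 / 541872 = 0.46821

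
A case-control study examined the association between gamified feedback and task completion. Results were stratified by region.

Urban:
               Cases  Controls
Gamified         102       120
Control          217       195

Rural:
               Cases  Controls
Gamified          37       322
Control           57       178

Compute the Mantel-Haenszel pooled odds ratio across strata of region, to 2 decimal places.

0.59

OR_MH = Σ(aᵢdᵢ/nᵢ) / Σ(bᵢcᵢ/nᵢ), where nᵢ is the stratum total.
Stratum 1 (Urban): n = 634; a·d/n = 102·195/634 = 31.3722; b·c/n = 120·217/634 = 41.0726
Stratum 2 (Rural): n = 594; a·d/n = 37·178/594 = 11.0875; b·c/n = 322·57/594 = 30.8990
OR_MH = (31.3722 + 11.0875) / (41.0726 + 30.8990) = 42.4598 / 71.9715 = 0.58995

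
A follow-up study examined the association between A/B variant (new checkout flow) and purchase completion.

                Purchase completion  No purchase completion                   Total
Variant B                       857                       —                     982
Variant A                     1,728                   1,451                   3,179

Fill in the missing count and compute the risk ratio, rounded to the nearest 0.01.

1.61

The missing cell is in the exposed row: 982 − 857 = 125.
So a = 857, b = 125, c = 1728, d = 1451.
RR = [a/(a+b)] / [c/(c+d)] = (857/982) / (1728/3179) = 0.87271/0.54357 = 1.60552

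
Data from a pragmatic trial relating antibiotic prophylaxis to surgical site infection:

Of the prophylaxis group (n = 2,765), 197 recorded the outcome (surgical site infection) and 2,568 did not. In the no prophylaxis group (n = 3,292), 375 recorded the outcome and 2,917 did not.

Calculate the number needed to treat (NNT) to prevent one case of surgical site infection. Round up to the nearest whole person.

24

Risk in treated group = 197/2765 = 0.07125; risk in control = 375/3292 = 0.11391.
Absolute risk reduction = 0.11391 − 0.07125 = 0.04266
NNT = 1 / ARR = 1 / 0.04266 = 23.439 → round up → 24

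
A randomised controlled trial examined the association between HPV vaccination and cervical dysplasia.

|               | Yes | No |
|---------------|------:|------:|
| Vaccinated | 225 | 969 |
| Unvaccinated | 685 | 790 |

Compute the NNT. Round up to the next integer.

4

Risk in treated group = 225/1194 = 0.18844; risk in control = 685/1475 = 0.46441.
Absolute risk reduction = 0.46441 − 0.18844 = 0.27596
NNT = 1 / ARR = 1 / 0.27596 = 3.624 → round up → 4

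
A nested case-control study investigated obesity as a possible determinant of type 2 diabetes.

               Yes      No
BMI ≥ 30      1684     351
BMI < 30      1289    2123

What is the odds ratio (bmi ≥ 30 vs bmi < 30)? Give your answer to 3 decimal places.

7.902

Cells: a = 1684, b = 351, c = 1289, d = 2123.
OR = (a·d)/(b·c) = (1684 × 2123) / (351 × 1289) = 3575132 / 452439 = 7.90191
The odds of type 2 diabetes are about 7.90 times as high in the bmi ≥ 30 group.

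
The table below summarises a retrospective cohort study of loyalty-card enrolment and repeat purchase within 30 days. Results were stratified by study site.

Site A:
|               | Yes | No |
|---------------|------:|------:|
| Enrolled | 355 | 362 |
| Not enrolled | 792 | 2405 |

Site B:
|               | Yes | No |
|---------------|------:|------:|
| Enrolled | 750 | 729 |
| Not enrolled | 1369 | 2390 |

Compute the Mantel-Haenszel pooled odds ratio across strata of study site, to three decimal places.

OR_MH = Σ(aᵢdᵢ/nᵢ) / Σ(bᵢcᵢ/nᵢ), where nᵢ is the stratum total.
Stratum 1 (Site A): n = 3914; a·d/n = 355·2405/3914 = 218.1336; b·c/n = 362·792/3914 = 73.2509
Stratum 2 (Site B): n = 5238; a·d/n = 750·2390/5238 = 342.2108; b·c/n = 729·1369/5238 = 190.5309
OR_MH = (218.1336 + 342.2108) / (73.2509 + 190.5309) = 560.3444 / 263.7818 = 2.12427

2.124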